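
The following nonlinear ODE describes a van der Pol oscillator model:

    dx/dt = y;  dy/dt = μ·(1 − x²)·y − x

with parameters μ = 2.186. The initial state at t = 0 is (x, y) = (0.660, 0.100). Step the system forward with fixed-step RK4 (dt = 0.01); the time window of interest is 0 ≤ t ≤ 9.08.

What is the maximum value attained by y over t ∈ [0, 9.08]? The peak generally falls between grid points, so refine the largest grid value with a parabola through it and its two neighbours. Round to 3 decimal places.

t=0.000: state=(0.660, 0.100)
step 1 (dt=0.01): k1=(0.100, -0.537), k2=(0.097, -0.541), k3=(0.097, -0.541), k4=(0.095, -0.545); state += dt/6·(k1+2k2+2k3+k4)
t=0.010: state=(0.661, 0.095)
t=0.020: state=(0.662, 0.089)
t=0.030: state=(0.663, 0.084)
continuing one RK4 step at a time; state shown every 50 steps (Δt=0.5):
t=0.500: state=(0.626, -0.273)
t=1.000: state=(0.329, -1.024)
t=1.500: state=(-0.595, -2.836)
t=2.000: state=(-1.769, -0.882)
t=2.500: state=(-1.816, 0.261)
t=3.000: state=(-1.647, 0.391)
t=3.500: state=(-1.426, 0.502)
t=4.000: state=(-1.127, 0.728)
t=4.500: state=(-0.628, 1.410)
t=5.000: state=(0.592, 3.805)
t=5.500: state=(1.977, 0.631)
t=6.000: state=(1.961, -0.273)
t=6.500: state=(1.805, -0.343)
t=7.000: state=(1.618, -0.410)
t=7.500: state=(1.387, -0.527)
t=8.000: state=(1.068, -0.787)
t=8.500: state=(0.511, -1.627)
t=9.000: state=(-0.897, -4.040)
t=9.080: state=(-1.217, -3.868)
largest grid value and its neighbours: y(5.080)=4.04173, y(5.090)=4.04472, y(5.100)=4.04052
parabola through these three points peaks at t≈5.089 with y≈4.04475

max y = 4.045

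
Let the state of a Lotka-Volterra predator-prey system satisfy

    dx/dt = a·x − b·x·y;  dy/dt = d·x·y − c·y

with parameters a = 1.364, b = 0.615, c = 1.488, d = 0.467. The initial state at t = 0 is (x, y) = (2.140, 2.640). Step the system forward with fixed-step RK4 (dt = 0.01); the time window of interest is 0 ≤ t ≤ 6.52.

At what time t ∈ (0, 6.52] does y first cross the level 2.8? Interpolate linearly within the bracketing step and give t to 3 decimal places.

t = 3.135

t=0.000: state=(2.140, 2.640)
step 1 (dt=0.01): k1=(-0.556, -1.290), k2=(-0.546, -1.290), k3=(-0.546, -1.290), k4=(-0.537, -1.290); state += dt/6·(k1+2k2+2k3+k4)
t=0.010: state=(2.135, 2.627)
t=0.020: state=(2.129, 2.614)
t=0.030: state=(2.124, 2.601)
continuing one RK4 step at a time; state shown every 25 steps (Δt=0.25):
t=0.250: state=(2.055, 2.323)
t=0.500: state=(2.069, 2.035)
t=0.750: state=(2.169, 1.795)
t=1.000: state=(2.350, 1.610)
t=1.250: state=(2.607, 1.481)
t=1.500: state=(2.938, 1.410)
t=1.750: state=(3.332, 1.401)
t=2.000: state=(3.764, 1.461)
t=2.250: state=(4.187, 1.603)
t=2.500: state=(4.525, 1.840)
t=2.750: state=(4.679, 2.176)
t=3.000: state=(4.568, 2.580)
t=3.130: state=(4.399, 2.793)
next step: t=3.140: state=(4.384, 2.808) — y has crossed 2.8
linear interpolation between t=3.130 (2.79257) and t=3.140 (2.80833) → t≈3.135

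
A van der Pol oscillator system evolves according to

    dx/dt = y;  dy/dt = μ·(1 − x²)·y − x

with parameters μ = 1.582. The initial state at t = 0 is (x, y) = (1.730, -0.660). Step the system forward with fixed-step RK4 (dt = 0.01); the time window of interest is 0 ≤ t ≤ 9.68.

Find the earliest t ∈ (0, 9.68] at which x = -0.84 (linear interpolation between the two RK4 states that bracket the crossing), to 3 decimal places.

t = 1.925

t=0.000: state=(1.730, -0.660)
step 1 (dt=0.01): k1=(-0.660, 0.351), k2=(-0.658, 0.337), k3=(-0.658, 0.337), k4=(-0.657, 0.323); state += dt/6·(k1+2k2+2k3+k4)
t=0.010: state=(1.723, -0.657)
t=0.020: state=(1.717, -0.654)
t=0.030: state=(1.710, -0.651)
continuing one RK4 step at a time; state shown every 50 steps (Δt=0.5):
t=0.500: state=(1.405, -0.692)
t=1.000: state=(0.995, -1.003)
t=1.500: state=(0.304, -1.936)
t=1.920: state=(-0.823, -3.322)
next step: t=1.930: state=(-0.856, -3.330) — x has crossed -0.84
linear interpolation between t=1.920 (-0.82277) and t=1.930 (-0.85604) → t≈1.925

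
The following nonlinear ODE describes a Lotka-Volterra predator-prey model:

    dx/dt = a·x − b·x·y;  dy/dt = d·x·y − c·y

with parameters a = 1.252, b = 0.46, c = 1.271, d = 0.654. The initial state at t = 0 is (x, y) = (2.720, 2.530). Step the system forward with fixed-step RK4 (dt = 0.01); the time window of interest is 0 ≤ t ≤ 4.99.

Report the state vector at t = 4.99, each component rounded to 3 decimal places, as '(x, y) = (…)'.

t=0.000: state=(2.720, 2.530)
step 1 (dt=0.01): k1=(0.240, 1.285), k2=(0.232, 1.290), k3=(0.232, 1.290), k4=(0.224, 1.295); state += dt/6·(k1+2k2+2k3+k4)
t=0.010: state=(2.722, 2.543)
t=0.020: state=(2.724, 2.556)
t=0.030: state=(2.726, 2.569)
continuing one RK4 step at a time; state shown every 20 steps (Δt=0.2):
t=0.200: state=(2.734, 2.805)
t=0.400: state=(2.677, 3.102)
t=0.600: state=(2.550, 3.388)
t=0.800: state=(2.371, 3.627)
t=1.000: state=(2.164, 3.785)
t=1.200: state=(1.956, 3.843)
t=1.400: state=(1.766, 3.801)
t=1.600: state=(1.608, 3.674)
t=1.800: state=(1.485, 3.487)
t=2.000: state=(1.398, 3.264)
t=2.200: state=(1.345, 3.028)
t=2.400: state=(1.322, 2.795)
t=2.600: state=(1.326, 2.576)
t=2.800: state=(1.357, 2.381)
t=3.000: state=(1.411, 2.212)
t=3.200: state=(1.489, 2.073)
t=3.400: state=(1.588, 1.966)
t=3.600: state=(1.709, 1.891)
t=3.800: state=(1.849, 1.850)
t=4.000: state=(2.004, 1.846)
t=4.200: state=(2.169, 1.881)
t=4.400: state=(2.336, 1.958)
t=4.600: state=(2.493, 2.083)
t=4.800: state=(2.623, 2.259)
t=4.990: state=(2.707, 2.472)

(x, y) = (2.707, 2.472)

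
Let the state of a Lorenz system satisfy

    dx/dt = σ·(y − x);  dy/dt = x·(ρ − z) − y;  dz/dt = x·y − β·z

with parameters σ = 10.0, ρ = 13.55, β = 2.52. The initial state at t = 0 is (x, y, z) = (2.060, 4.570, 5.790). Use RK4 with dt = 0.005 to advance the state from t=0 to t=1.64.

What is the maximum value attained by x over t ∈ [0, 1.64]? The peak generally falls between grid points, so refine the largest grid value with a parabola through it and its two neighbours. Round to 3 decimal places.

t=0.000: state=(2.060, 4.570, 5.790)
step 1 (dt=0.005): k1=(25.100, 11.416, -5.177), k2=(24.758, 11.901, -4.797), k3=(24.779, 11.892, -4.800), k4=(24.456, 12.370, -4.420); state += dt/6·(k1+2k2+2k3+k4)
t=0.005: state=(2.184, 4.629, 5.766)
t=0.010: state=(2.305, 4.694, 5.746)
t=0.015: state=(2.423, 4.762, 5.729)
continuing one RK4 step at a time; state shown every 20 steps (Δt=0.1):
t=0.100: state=(4.284, 6.499, 6.095)
t=0.200: state=(6.673, 9.163, 8.627)
t=0.300: state=(8.768, 10.080, 13.624)
t=0.400: state=(8.659, 7.086, 17.550)
t=0.500: state=(6.245, 3.480, 17.061)
t=0.600: state=(3.869, 2.053, 14.403)
t=0.700: state=(2.658, 1.994, 11.739)
t=0.800: state=(2.400, 2.490, 9.606)
t=0.900: state=(2.771, 3.409, 8.128)
t=1.000: state=(3.676, 4.856, 7.490)
t=1.100: state=(5.129, 6.829, 8.113)
t=1.200: state=(6.920, 8.651, 10.535)
t=1.300: state=(8.150, 8.640, 14.198)
t=1.400: state=(7.666, 6.283, 16.409)
t=1.500: state=(5.858, 3.916, 15.748)
t=1.600: state=(4.207, 2.952, 13.694)
t=1.640: state=(3.777, 2.881, 12.820)
largest grid value and its neighbours: x(0.340)=9.08103, x(0.345)=9.08765, x(0.350)=9.08660
parabola through these three points peaks at t≈0.347 with x≈9.08815

max x = 9.088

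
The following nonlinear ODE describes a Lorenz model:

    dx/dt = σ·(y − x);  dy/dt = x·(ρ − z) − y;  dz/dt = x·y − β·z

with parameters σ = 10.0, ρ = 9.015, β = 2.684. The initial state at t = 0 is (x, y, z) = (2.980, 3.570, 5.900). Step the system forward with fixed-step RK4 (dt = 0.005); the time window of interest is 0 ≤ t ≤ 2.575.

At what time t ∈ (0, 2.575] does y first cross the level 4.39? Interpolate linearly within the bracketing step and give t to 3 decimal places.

t = 0.116

t=0.000: state=(2.980, 3.570, 5.900)
step 1 (dt=0.005): k1=(5.900, 5.713, -5.197), k2=(5.895, 5.783, -5.067), k3=(5.897, 5.782, -5.067), k4=(5.894, 5.852, -4.937); state += dt/6·(k1+2k2+2k3+k4)
t=0.005: state=(3.009, 3.599, 5.875)
t=0.010: state=(3.039, 3.629, 5.851)
t=0.015: state=(3.068, 3.659, 5.828)
continuing one RK4 step at a time; state shown every 20 steps (Δt=0.1):
t=0.100: state=(3.596, 4.260, 5.645)
t=0.115: state=(3.697, 4.380, 5.654)
next step: t=0.120: state=(3.731, 4.420, 5.660) — y has crossed 4.39
linear interpolation between t=0.115 (4.37954) and t=0.120 (4.41991) → t≈0.116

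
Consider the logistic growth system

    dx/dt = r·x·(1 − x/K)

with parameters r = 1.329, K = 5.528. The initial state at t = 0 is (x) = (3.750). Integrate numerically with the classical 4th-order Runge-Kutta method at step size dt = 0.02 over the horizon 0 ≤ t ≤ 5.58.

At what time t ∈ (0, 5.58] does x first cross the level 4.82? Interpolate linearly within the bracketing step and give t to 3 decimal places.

t = 0.882

t=0.000: state=(3.750)
step 1 (dt=0.02): k1=(1.603), k2=(1.595), k3=(1.595), k4=(1.588); state += dt/6·(k1+2k2+2k3+k4)
t=0.020: state=(3.782)
t=0.040: state=(3.814)
t=0.060: state=(3.845)
continuing one RK4 step at a time; state shown every 10 steps (Δt=0.2):
t=0.200: state=(4.054)
t=0.400: state=(4.323)
t=0.600: state=(4.555)
t=0.800: state=(4.750)
t=0.880: state=(4.819)
next step: t=0.900: state=(4.835) — x has crossed 4.82
linear interpolation between t=0.880 (4.81858) and t=0.900 (4.83485) → t≈0.882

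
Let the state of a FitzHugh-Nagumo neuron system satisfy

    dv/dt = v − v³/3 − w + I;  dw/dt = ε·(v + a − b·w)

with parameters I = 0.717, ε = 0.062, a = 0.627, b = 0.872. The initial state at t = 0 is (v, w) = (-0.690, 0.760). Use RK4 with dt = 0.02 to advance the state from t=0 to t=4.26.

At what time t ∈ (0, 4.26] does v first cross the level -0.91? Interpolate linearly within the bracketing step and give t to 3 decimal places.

t=0.000: state=(-0.690, 0.760)
step 1 (dt=0.02): k1=(-0.623, -0.045), k2=(-0.626, -0.045), k3=(-0.626, -0.045), k4=(-0.629, -0.046); state += dt/6·(k1+2k2+2k3+k4)
t=0.020: state=(-0.703, 0.759)
t=0.040: state=(-0.715, 0.758)
t=0.060: state=(-0.728, 0.757)
continuing one RK4 step at a time; state shown every 10 steps (Δt=0.2):
t=0.200: state=(-0.820, 0.750)
t=0.320: state=(-0.901, 0.744)
next step: t=0.340: state=(-0.915, 0.743) — v has crossed -0.91
linear interpolation between t=0.320 (-0.90098) and t=0.340 (-0.91467) → t≈0.333

t = 0.333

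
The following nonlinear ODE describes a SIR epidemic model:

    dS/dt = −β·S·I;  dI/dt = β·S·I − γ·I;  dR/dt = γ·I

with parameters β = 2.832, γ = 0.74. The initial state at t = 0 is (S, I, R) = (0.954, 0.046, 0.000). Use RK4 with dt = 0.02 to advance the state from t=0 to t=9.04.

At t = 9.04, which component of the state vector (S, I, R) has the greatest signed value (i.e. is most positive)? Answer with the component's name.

t=0.000: state=(0.954, 0.046, 0.000)
step 1 (dt=0.02): k1=(-0.124, 0.090, 0.034), k2=(-0.127, 0.092, 0.035), k3=(-0.127, 0.092, 0.035), k4=(-0.129, 0.094, 0.035); state += dt/6·(k1+2k2+2k3+k4)
t=0.020: state=(0.951, 0.048, 0.001)
t=0.040: state=(0.949, 0.050, 0.001)
t=0.060: state=(0.946, 0.052, 0.002)
continuing one RK4 step at a time; state shown every 25 steps (Δt=0.5):
t=0.500: state=(0.856, 0.116, 0.028)
t=1.000: state=(0.670, 0.238, 0.092)
t=1.500: state=(0.437, 0.359, 0.204)
t=2.000: state=(0.252, 0.400, 0.348)
t=2.500: state=(0.146, 0.363, 0.491)
t=3.000: state=(0.091, 0.296, 0.613)
t=3.500: state=(0.063, 0.227, 0.709)
t=4.000: state=(0.048, 0.170, 0.783)
t=4.500: state=(0.039, 0.125, 0.837)
t=5.000: state=(0.033, 0.091, 0.876)
t=5.500: state=(0.030, 0.065, 0.905)
t=6.000: state=(0.028, 0.047, 0.925)
t=6.500: state=(0.026, 0.034, 0.940)
t=7.000: state=(0.025, 0.024, 0.951)
t=7.500: state=(0.024, 0.017, 0.958)
t=8.000: state=(0.024, 0.012, 0.964)
t=8.500: state=(0.024, 0.009, 0.968)
t=9.000: state=(0.023, 0.006, 0.970)
t=9.040: state=(0.023, 0.006, 0.971)
compare at T: S=0.023, I=0.006, R=0.971

largest component: R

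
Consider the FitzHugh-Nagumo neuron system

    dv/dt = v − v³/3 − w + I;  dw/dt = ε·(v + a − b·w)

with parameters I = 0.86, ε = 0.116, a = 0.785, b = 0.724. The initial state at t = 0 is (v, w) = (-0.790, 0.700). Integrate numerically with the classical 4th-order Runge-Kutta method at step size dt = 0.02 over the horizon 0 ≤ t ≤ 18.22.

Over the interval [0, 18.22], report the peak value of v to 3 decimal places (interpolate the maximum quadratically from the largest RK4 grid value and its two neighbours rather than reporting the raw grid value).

t=0.000: state=(-0.790, 0.700)
step 1 (dt=0.02): k1=(-0.466, -0.059), k2=(-0.467, -0.060), k3=(-0.467, -0.060), k4=(-0.468, -0.060); state += dt/6·(k1+2k2+2k3+k4)
t=0.020: state=(-0.799, 0.699)
t=0.040: state=(-0.809, 0.698)
t=0.060: state=(-0.818, 0.696)
continuing one RK4 step at a time; state shown every 50 steps (Δt=1):
t=1.000: state=(-1.240, 0.617)
t=2.000: state=(-1.449, 0.502)
t=3.000: state=(-1.454, 0.386)
t=4.000: state=(-1.388, 0.284)
t=5.000: state=(-1.301, 0.199)
t=6.000: state=(-1.201, 0.131)
t=7.000: state=(-1.088, 0.080)
t=8.000: state=(-0.955, 0.047)
t=9.000: state=(-0.783, 0.034)
t=10.000: state=(-0.523, 0.045)
t=11.000: state=(-0.016, 0.095)
t=12.000: state=(1.083, 0.229)
t=13.000: state=(1.825, 0.472)
t=14.000: state=(1.829, 0.727)
t=15.000: state=(1.736, 0.954)
t=16.000: state=(1.631, 1.152)
t=17.000: state=(1.521, 1.322)
t=18.000: state=(1.403, 1.465)
t=18.220: state=(1.376, 1.493)
largest grid value and its neighbours: v(13.400)=1.85776, v(13.420)=1.85779, v(13.440)=1.85772
parabola through these three points peaks at t≈13.416 with v≈1.85779

max v = 1.858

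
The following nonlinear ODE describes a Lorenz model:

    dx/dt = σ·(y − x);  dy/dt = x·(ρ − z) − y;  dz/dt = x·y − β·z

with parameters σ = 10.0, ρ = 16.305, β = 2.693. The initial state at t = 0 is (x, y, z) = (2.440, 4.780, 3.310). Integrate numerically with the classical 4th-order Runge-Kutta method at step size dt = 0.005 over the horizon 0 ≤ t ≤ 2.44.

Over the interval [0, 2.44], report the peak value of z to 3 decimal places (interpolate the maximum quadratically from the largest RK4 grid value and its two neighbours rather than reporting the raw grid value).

max z = 24.369

t=0.000: state=(2.440, 4.780, 3.310)
step 1 (dt=0.005): k1=(23.400, 26.928, 2.749), k2=(23.488, 27.604, 3.179), k3=(23.503, 27.602, 3.181), k4=(23.605, 28.276, 3.621); state += dt/6·(k1+2k2+2k3+k4)
t=0.005: state=(2.557, 4.918, 3.326)
t=0.010: state=(2.676, 5.063, 3.346)
t=0.015: state=(2.796, 5.214, 3.371)
continuing one RK4 step at a time; state shown every 20 steps (Δt=0.1):
t=0.100: state=(5.257, 8.767, 4.834)
t=0.200: state=(9.416, 13.797, 11.279)
t=0.300: state=(12.022, 11.653, 21.989)
t=0.400: state=(8.475, 2.978, 23.496)
t=0.500: state=(3.569, -0.126, 18.503)
t=0.600: state=(1.170, -0.167, 14.093)
t=0.700: state=(0.426, 0.098, 10.763)
t=0.800: state=(0.295, 0.304, 8.228)
t=0.900: state=(0.389, 0.562, 6.298)
t=1.000: state=(0.654, 1.031, 4.847)
t=1.100: state=(1.203, 1.968, 3.823)
t=1.200: state=(2.313, 3.855, 3.365)
t=1.300: state=(4.506, 7.463, 4.258)
t=1.400: state=(8.279, 12.661, 9.057)
t=1.500: state=(11.812, 13.275, 19.515)
t=1.600: state=(9.803, 4.922, 24.128)
t=1.700: state=(4.657, 0.266, 19.798)
t=1.800: state=(1.639, -0.151, 15.107)
t=1.900: state=(0.610, 0.132, 11.538)
t=2.000: state=(0.404, 0.391, 8.825)
t=2.100: state=(0.506, 0.713, 6.763)
t=2.200: state=(0.829, 1.290, 5.224)
t=2.300: state=(1.498, 2.427, 4.178)
t=2.400: state=(2.834, 4.674, 3.860)
t=2.440: state=(3.675, 6.056, 4.127)
largest grid value and its neighbours: z(0.355)=24.35971, z(0.360)=24.36828, z(0.365)=24.34639
parabola through these three points peaks at t≈0.359 with z≈24.36901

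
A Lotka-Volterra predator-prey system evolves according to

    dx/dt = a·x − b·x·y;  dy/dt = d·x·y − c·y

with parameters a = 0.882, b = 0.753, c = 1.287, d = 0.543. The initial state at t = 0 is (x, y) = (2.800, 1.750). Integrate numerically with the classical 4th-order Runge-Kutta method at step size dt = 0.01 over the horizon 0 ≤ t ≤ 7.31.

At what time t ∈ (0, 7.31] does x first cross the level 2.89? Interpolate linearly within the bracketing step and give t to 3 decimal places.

t=0.000: state=(2.800, 1.750)
step 1 (dt=0.01): k1=(-1.220, 0.408), k2=(-1.222, 0.403), k3=(-1.222, 0.403), k4=(-1.223, 0.398); state += dt/6·(k1+2k2+2k3+k4)
t=0.010: state=(2.788, 1.754)
t=0.020: state=(2.776, 1.758)
t=0.030: state=(2.763, 1.762)
continuing one RK4 step at a time; state shown every 25 steps (Δt=0.25):
t=0.250: state=(2.492, 1.817)
t=0.500: state=(2.206, 1.811)
t=0.750: state=(1.967, 1.741)
t=1.000: state=(1.785, 1.627)
t=1.250: state=(1.659, 1.489)
t=1.500: state=(1.584, 1.345)
t=1.750: state=(1.554, 1.206)
t=2.000: state=(1.563, 1.079)
t=2.250: state=(1.607, 0.970)
t=2.500: state=(1.684, 0.879)
t=2.750: state=(1.792, 0.806)
t=3.000: state=(1.930, 0.752)
t=3.250: state=(2.096, 0.716)
t=3.500: state=(2.288, 0.699)
t=3.750: state=(2.501, 0.701)
t=4.000: state=(2.728, 0.725)
t=4.170: state=(2.883, 0.754)
next step: t=4.180: state=(2.892, 0.756) — x has crossed 2.89
linear interpolation between t=4.170 (2.88298) and t=4.180 (2.89202) → t≈4.178

t = 4.178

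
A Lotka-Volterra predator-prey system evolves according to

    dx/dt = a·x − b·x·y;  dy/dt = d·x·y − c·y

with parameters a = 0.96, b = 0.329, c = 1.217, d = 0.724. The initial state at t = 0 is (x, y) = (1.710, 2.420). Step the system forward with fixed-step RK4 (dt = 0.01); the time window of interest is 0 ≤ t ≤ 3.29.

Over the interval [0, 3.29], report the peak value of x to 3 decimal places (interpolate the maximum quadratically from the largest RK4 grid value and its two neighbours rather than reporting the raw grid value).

max x = 1.968

t=0.000: state=(1.710, 2.420)
step 1 (dt=0.01): k1=(0.280, 0.051), k2=(0.280, 0.053), k3=(0.280, 0.053), k4=(0.280, 0.056); state += dt/6·(k1+2k2+2k3+k4)
t=0.010: state=(1.713, 2.421)
t=0.020: state=(1.716, 2.421)
t=0.030: state=(1.718, 2.422)
continuing one RK4 step at a time; state shown every 20 steps (Δt=0.2):
t=0.200: state=(1.766, 2.440)
t=0.400: state=(1.820, 2.480)
t=0.600: state=(1.870, 2.540)
t=0.800: state=(1.912, 2.619)
t=1.000: state=(1.944, 2.715)
t=1.200: state=(1.963, 2.824)
t=1.400: state=(1.968, 2.944)
t=1.600: state=(1.957, 3.067)
t=1.800: state=(1.930, 3.186)
t=2.000: state=(1.889, 3.294)
t=2.200: state=(1.837, 3.383)
t=2.400: state=(1.778, 3.445)
t=2.600: state=(1.715, 3.479)
t=2.800: state=(1.653, 3.480)
t=3.000: state=(1.594, 3.451)
t=3.200: state=(1.542, 3.395)
t=3.290: state=(1.521, 3.362)
largest grid value and its neighbours: x(1.350)=1.96827, x(1.360)=1.96828, x(1.370)=1.96825
parabola through these three points peaks at t≈1.357 with x≈1.96828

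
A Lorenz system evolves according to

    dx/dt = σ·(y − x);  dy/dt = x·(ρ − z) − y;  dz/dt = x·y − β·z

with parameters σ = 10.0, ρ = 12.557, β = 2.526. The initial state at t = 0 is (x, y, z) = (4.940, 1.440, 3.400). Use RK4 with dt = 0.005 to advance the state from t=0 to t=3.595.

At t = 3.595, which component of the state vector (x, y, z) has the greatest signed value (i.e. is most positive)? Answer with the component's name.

largest component: z

t=0.000: state=(4.940, 1.440, 3.400)
step 1 (dt=0.005): k1=(-35.000, 43.796, -1.475), k2=(-33.030, 42.903, -1.060), k3=(-33.102, 42.945, -1.066), k4=(-31.198, 42.091, -0.674); state += dt/6·(k1+2k2+2k3+k4)
t=0.005: state=(4.775, 1.655, 3.395)
t=0.010: state=(4.628, 1.861, 3.393)
t=0.015: state=(4.498, 2.060, 3.395)
continuing one RK4 step at a time; state shown every 40 steps (Δt=0.2):
t=0.200: state=(5.699, 7.966, 5.756)
t=0.400: state=(9.139, 8.733, 15.657)
t=0.600: state=(4.513, 2.061, 14.864)
t=0.800: state=(2.027, 1.756, 9.700)
t=1.000: state=(2.534, 3.244, 6.685)
t=1.200: state=(4.945, 6.645, 6.980)
t=1.400: state=(7.997, 8.542, 13.103)
t=1.600: state=(5.798, 3.849, 14.927)
t=1.800: state=(3.219, 2.730, 10.936)
t=2.000: state=(3.453, 4.079, 8.257)
t=2.200: state=(5.485, 6.771, 8.881)
t=2.400: state=(7.250, 7.262, 13.203)
t=2.600: state=(5.476, 4.216, 13.727)
t=2.800: state=(3.870, 3.623, 10.846)
t=3.000: state=(4.326, 4.957, 9.195)
t=3.200: state=(5.971, 6.790, 10.485)
t=3.400: state=(6.558, 6.176, 13.202)
t=3.595: state=(5.137, 4.377, 12.696)
compare at T: x=5.137, y=4.377, z=12.696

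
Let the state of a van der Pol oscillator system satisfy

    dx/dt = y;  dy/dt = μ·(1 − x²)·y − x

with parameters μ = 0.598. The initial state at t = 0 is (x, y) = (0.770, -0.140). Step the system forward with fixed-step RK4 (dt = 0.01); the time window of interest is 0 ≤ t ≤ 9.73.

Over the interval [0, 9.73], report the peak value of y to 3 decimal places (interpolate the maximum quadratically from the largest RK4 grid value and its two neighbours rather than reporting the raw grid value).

t=0.000: state=(0.770, -0.140)
step 1 (dt=0.01): k1=(-0.140, -0.804), k2=(-0.144, -0.804), k3=(-0.144, -0.804), k4=(-0.148, -0.805); state += dt/6·(k1+2k2+2k3+k4)
t=0.010: state=(0.769, -0.148)
t=0.020: state=(0.767, -0.156)
t=0.030: state=(0.765, -0.164)
continuing one RK4 step at a time; state shown every 50 steps (Δt=0.5):
t=0.500: state=(0.599, -0.545)
t=1.000: state=(0.226, -0.942)
t=1.500: state=(-0.329, -1.245)
t=2.000: state=(-0.949, -1.131)
t=2.500: state=(-1.360, -0.454)
t=3.000: state=(-1.398, 0.271)
t=3.500: state=(-1.121, 0.814)
t=4.000: state=(-0.588, 1.331)
t=4.500: state=(0.218, 1.874)
t=5.000: state=(1.182, 1.772)
t=5.500: state=(1.784, 0.561)
t=6.000: state=(1.803, -0.380)
t=6.500: state=(1.479, -0.881)
t=7.000: state=(0.929, -1.336)
t=7.500: state=(0.116, -1.937)
t=8.000: state=(-0.962, -2.198)
t=8.500: state=(-1.808, -0.985)
t=9.000: state=(-1.964, 0.222)
t=9.500: state=(-1.699, 0.775)
t=9.730: state=(-1.499, 0.958)
largest grid value and its neighbours: y(4.720)=1.98358, y(4.730)=1.98380, y(4.740)=1.98350
parabola through these three points peaks at t≈4.729 with y≈1.98380

max y = 1.984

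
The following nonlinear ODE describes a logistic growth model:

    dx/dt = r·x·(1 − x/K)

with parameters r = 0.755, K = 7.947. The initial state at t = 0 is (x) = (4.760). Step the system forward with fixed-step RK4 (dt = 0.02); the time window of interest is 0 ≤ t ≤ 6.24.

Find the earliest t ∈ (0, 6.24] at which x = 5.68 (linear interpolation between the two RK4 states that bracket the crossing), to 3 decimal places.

t=0.000: state=(4.760)
step 1 (dt=0.02): k1=(1.441), k2=(1.439), k3=(1.439), k4=(1.437); state += dt/6·(k1+2k2+2k3+k4)
t=0.020: state=(4.789)
t=0.040: state=(4.817)
t=0.060: state=(4.846)
continuing one RK4 step at a time; state shown every 25 steps (Δt=0.5):
t=0.500: state=(5.447)
t=0.680: state=(5.674)
next step: t=0.700: state=(5.698) — x has crossed 5.68
linear interpolation between t=0.680 (5.67363) and t=0.700 (5.69806) → t≈0.685

t = 0.685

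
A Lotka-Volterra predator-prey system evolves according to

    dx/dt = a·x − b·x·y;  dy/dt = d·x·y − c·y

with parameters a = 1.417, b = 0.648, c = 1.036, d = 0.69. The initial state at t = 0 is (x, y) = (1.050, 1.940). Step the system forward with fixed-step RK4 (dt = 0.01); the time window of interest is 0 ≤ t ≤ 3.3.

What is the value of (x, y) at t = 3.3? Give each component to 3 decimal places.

(x, y) = (1.692, 2.893)

t=0.000: state=(1.050, 1.940)
step 1 (dt=0.01): k1=(0.168, -0.604), k2=(0.170, -0.602), k3=(0.170, -0.602), k4=(0.172, -0.600); state += dt/6·(k1+2k2+2k3+k4)
t=0.010: state=(1.052, 1.934)
t=0.020: state=(1.053, 1.928)
t=0.030: state=(1.055, 1.922)
continuing one RK4 step at a time; state shown every 20 steps (Δt=0.2):
t=0.200: state=(1.092, 1.828)
t=0.400: state=(1.151, 1.734)
t=0.600: state=(1.227, 1.661)
t=0.800: state=(1.318, 1.609)
t=1.000: state=(1.424, 1.580)
t=1.200: state=(1.541, 1.576)
t=1.400: state=(1.666, 1.598)
t=1.600: state=(1.793, 1.649)
t=1.800: state=(1.913, 1.731)
t=2.000: state=(2.015, 1.846)
t=2.200: state=(2.087, 1.992)
t=2.400: state=(2.117, 2.166)
t=2.600: state=(2.097, 2.356)
t=2.800: state=(2.026, 2.546)
t=3.000: state=(1.912, 2.717)
t=3.200: state=(1.769, 2.848)
t=3.300: state=(1.692, 2.893)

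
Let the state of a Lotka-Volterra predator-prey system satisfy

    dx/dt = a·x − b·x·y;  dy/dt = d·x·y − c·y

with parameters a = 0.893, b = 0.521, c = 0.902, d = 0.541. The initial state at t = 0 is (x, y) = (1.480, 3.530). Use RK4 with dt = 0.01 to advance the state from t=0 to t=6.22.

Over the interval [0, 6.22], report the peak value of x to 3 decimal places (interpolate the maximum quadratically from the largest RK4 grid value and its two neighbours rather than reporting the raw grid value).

t=0.000: state=(1.480, 3.530)
step 1 (dt=0.01): k1=(-1.400, -0.358), k2=(-1.392, -0.371), k3=(-1.392, -0.371), k4=(-1.384, -0.384); state += dt/6·(k1+2k2+2k3+k4)
t=0.010: state=(1.466, 3.526)
t=0.020: state=(1.452, 3.522)
t=0.030: state=(1.439, 3.518)
continuing one RK4 step at a time; state shown every 25 steps (Δt=0.25):
t=0.250: state=(1.179, 3.369)
t=0.500: state=(0.966, 3.106)
t=0.750: state=(0.822, 2.795)
t=1.000: state=(0.729, 2.476)
t=1.250: state=(0.674, 2.172)
t=1.500: state=(0.646, 1.895)
t=1.750: state=(0.642, 1.650)
t=2.000: state=(0.656, 1.437)
t=2.250: state=(0.689, 1.256)
t=2.500: state=(0.738, 1.104)
t=2.750: state=(0.806, 0.978)
t=3.000: state=(0.894, 0.875)
t=3.250: state=(1.002, 0.794)
t=3.500: state=(1.135, 0.732)
t=3.750: state=(1.294, 0.688)
t=4.000: state=(1.481, 0.662)
t=4.250: state=(1.700, 0.655)
t=4.500: state=(1.950, 0.669)
t=4.750: state=(2.229, 0.708)
t=5.000: state=(2.530, 0.780)
t=5.250: state=(2.838, 0.895)
t=5.500: state=(3.124, 1.069)
t=5.750: state=(3.345, 1.323)
t=6.000: state=(3.444, 1.674)
t=6.220: state=(3.386, 2.065)
largest grid value and its neighbours: x(6.010)=3.44466, x(6.020)=3.44494, x(6.030)=3.44492
parabola through these three points peaks at t≈6.024 with x≈3.44497

max x = 3.445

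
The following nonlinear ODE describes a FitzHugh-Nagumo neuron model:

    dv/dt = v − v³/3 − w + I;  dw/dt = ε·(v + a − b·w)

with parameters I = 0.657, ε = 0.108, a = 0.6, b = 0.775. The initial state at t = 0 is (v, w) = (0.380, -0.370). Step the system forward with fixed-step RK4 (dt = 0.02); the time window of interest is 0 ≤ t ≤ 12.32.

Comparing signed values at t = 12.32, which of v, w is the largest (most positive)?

t=0.000: state=(0.380, -0.370)
step 1 (dt=0.02): k1=(1.389, 0.137), k2=(1.399, 0.138), k3=(1.399, 0.138), k4=(1.410, 0.140); state += dt/6·(k1+2k2+2k3+k4)
t=0.020: state=(0.408, -0.367)
t=0.040: state=(0.436, -0.364)
t=0.060: state=(0.465, -0.362)
continuing one RK4 step at a time; state shown every 25 steps (Δt=0.5):
t=0.500: state=(1.161, -0.283)
t=1.000: state=(1.766, -0.160)
t=1.500: state=(1.959, -0.022)
t=2.000: state=(1.972, 0.115)
t=2.500: state=(1.939, 0.246)
t=3.000: state=(1.896, 0.369)
t=3.500: state=(1.851, 0.484)
t=4.000: state=(1.805, 0.593)
t=4.500: state=(1.759, 0.695)
t=5.000: state=(1.712, 0.790)
t=5.500: state=(1.665, 0.878)
t=6.000: state=(1.617, 0.961)
t=6.500: state=(1.569, 1.037)
t=7.000: state=(1.519, 1.108)
t=7.500: state=(1.468, 1.174)
t=8.000: state=(1.416, 1.233)
t=8.500: state=(1.361, 1.288)
t=9.000: state=(1.305, 1.338)
t=9.500: state=(1.245, 1.382)
t=10.000: state=(1.181, 1.421)
t=10.500: state=(1.112, 1.455)
t=11.000: state=(1.036, 1.484)
t=11.500: state=(0.949, 1.508)
t=12.000: state=(0.847, 1.525)
t=12.320: state=(0.771, 1.533)
compare at T: v=0.771, w=1.533

largest component: w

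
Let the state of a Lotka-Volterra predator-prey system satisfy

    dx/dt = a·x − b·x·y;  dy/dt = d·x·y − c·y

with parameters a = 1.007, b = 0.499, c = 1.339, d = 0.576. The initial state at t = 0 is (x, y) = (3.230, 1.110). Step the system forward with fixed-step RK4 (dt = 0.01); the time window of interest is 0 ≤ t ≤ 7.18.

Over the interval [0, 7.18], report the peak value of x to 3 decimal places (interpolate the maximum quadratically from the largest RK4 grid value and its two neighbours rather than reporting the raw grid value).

t=0.000: state=(3.230, 1.110)
step 1 (dt=0.01): k1=(1.464, 0.579), k2=(1.462, 0.585), k3=(1.462, 0.585), k4=(1.461, 0.591); state += dt/6·(k1+2k2+2k3+k4)
t=0.010: state=(3.245, 1.116)
t=0.020: state=(3.259, 1.122)
t=0.030: state=(3.274, 1.128)
continuing one RK4 step at a time; state shown every 25 steps (Δt=0.25):
t=0.250: state=(3.579, 1.297)
t=0.500: state=(3.850, 1.587)
t=0.750: state=(3.965, 1.998)
t=1.000: state=(3.851, 2.517)
t=1.250: state=(3.496, 3.065)
t=1.500: state=(2.980, 3.500)
t=1.750: state=(2.440, 3.698)
t=2.000: state=(1.982, 3.633)
t=2.250: state=(1.644, 3.370)
t=2.500: state=(1.421, 3.003)
t=2.750: state=(1.288, 2.609)
t=3.000: state=(1.225, 2.235)
t=3.250: state=(1.218, 1.905)
t=3.500: state=(1.257, 1.628)
t=3.750: state=(1.339, 1.404)
t=4.000: state=(1.462, 1.228)
t=4.250: state=(1.628, 1.097)
t=4.500: state=(1.837, 1.007)
t=4.750: state=(2.091, 0.956)
t=5.000: state=(2.390, 0.944)
t=5.250: state=(2.729, 0.976)
t=5.500: state=(3.093, 1.061)
t=5.750: state=(3.455, 1.217)
t=6.000: state=(3.763, 1.466)
t=6.250: state=(3.946, 1.831)
t=6.500: state=(3.923, 2.315)
t=6.750: state=(3.653, 2.867)
t=7.000: state=(3.182, 3.361)
t=7.180: state=(2.788, 3.599)
largest grid value and its neighbours: x(0.750)=3.96481, x(0.760)=3.96502, x(0.770)=3.96486
parabola through these three points peaks at t≈0.761 with x≈3.96502

max x = 3.965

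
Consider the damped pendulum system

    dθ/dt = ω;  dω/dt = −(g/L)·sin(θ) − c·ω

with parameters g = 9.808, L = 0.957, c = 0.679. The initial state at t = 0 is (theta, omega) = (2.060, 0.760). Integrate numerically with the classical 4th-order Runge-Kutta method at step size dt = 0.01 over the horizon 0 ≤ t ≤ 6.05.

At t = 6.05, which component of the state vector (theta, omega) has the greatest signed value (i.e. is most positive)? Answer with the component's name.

largest component: omega

t=0.000: state=(2.060, 0.760)
step 1 (dt=0.01): k1=(0.760, -9.563), k2=(0.712, -9.512), k3=(0.712, -9.513), k4=(0.665, -9.464); state += dt/6·(k1+2k2+2k3+k4)
t=0.010: state=(2.067, 0.665)
t=0.020: state=(2.073, 0.571)
t=0.030: state=(2.079, 0.477)
continuing one RK4 step at a time; state shown every 20 steps (Δt=0.2):
t=0.200: state=(2.031, -1.015)
t=0.400: state=(1.659, -2.707)
t=0.600: state=(0.960, -4.185)
t=0.800: state=(0.059, -4.551)
t=1.000: state=(-0.747, -3.290)
t=1.200: state=(-1.206, -1.257)
t=1.400: state=(-1.255, 0.729)
t=1.600: state=(-0.938, 2.354)
t=1.800: state=(-0.364, 3.213)
t=2.000: state=(0.265, 2.873)
t=2.200: state=(0.720, 1.565)
t=2.400: state=(0.872, -0.040)
t=2.600: state=(0.718, -1.430)
t=2.800: state=(0.340, -2.225)
t=3.000: state=(-0.112, -2.146)
t=3.200: state=(-0.466, -1.296)
t=3.400: state=(-0.609, -0.116)
t=3.600: state=(-0.520, 0.951)
t=3.800: state=(-0.259, 1.569)
t=4.000: state=(0.064, 1.547)
t=4.200: state=(0.322, 0.960)
t=4.400: state=(0.430, 0.107)
t=4.600: state=(0.370, -0.675)
t=4.800: state=(0.183, -1.121)
t=5.000: state=(-0.047, -1.103)
t=5.200: state=(-0.231, -0.680)
t=5.400: state=(-0.306, -0.064)
t=5.600: state=(-0.260, 0.496)
t=5.800: state=(-0.125, 0.807)
t=6.000: state=(0.039, 0.782)
t=6.050: state=(0.077, 0.726)
compare at T: theta=0.077, omega=0.726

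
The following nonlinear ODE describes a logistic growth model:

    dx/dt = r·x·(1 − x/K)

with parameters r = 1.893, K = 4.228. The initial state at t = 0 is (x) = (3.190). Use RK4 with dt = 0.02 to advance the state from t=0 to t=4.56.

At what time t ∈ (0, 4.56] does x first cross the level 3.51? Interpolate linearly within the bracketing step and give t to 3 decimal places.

t=0.000: state=(3.190)
step 1 (dt=0.02): k1=(1.483), k2=(1.468), k3=(1.468), k4=(1.454); state += dt/6·(k1+2k2+2k3+k4)
t=0.020: state=(3.219)
t=0.040: state=(3.248)
t=0.060: state=(3.276)
continuing one RK4 step at a time; state shown every 10 steps (Δt=0.2):
t=0.200: state=(3.458)
t=0.240: state=(3.504)
next step: t=0.260: state=(3.527) — x has crossed 3.51
linear interpolation between t=0.240 (3.50411) and t=0.260 (3.52654) → t≈0.245

t = 0.245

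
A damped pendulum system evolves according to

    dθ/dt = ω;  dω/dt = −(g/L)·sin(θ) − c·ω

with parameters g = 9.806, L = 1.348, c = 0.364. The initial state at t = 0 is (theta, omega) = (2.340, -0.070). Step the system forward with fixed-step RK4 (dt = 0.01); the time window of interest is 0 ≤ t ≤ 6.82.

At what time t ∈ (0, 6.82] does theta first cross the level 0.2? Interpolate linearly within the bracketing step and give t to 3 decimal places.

t=0.000: state=(2.340, -0.070)
step 1 (dt=0.01): k1=(-0.070, -5.201), k2=(-0.096, -5.193), k3=(-0.096, -5.194), k4=(-0.122, -5.187); state += dt/6·(k1+2k2+2k3+k4)
t=0.010: state=(2.339, -0.122)
t=0.020: state=(2.338, -0.174)
t=0.030: state=(2.336, -0.225)
continuing one RK4 step at a time; state shown every 25 steps (Δt=0.25):
t=0.250: state=(2.160, -1.386)
t=0.500: state=(1.631, -2.878)
t=0.750: state=(0.732, -4.195)
t=0.870: state=(0.212, -4.400)
next step: t=0.880: state=(0.168, -4.398) — theta has crossed 0.2
linear interpolation between t=0.870 (0.21213) and t=0.880 (0.16814) → t≈0.873

t = 0.873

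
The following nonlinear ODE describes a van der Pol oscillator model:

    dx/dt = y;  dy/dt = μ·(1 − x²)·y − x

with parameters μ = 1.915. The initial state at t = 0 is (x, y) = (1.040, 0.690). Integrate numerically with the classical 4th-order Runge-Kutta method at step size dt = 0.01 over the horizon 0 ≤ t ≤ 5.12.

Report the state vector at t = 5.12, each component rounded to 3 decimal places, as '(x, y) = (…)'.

t=0.000: state=(1.040, 0.690)
step 1 (dt=0.01): k1=(0.690, -1.148), k2=(0.684, -1.160), k3=(0.684, -1.160), k4=(0.678, -1.171); state += dt/6·(k1+2k2+2k3+k4)
t=0.010: state=(1.047, 0.678)
t=0.020: state=(1.054, 0.667)
t=0.030: state=(1.060, 0.655)
continuing one RK4 step at a time; state shown every 20 steps (Δt=0.2):
t=0.200: state=(1.153, 0.426)
t=0.400: state=(1.209, 0.146)
t=0.600: state=(1.213, -0.101)
t=0.800: state=(1.172, -0.306)
t=1.000: state=(1.092, -0.490)
t=1.200: state=(0.975, -0.682)
t=1.400: state=(0.816, -0.922)
t=1.600: state=(0.600, -1.270)
t=1.800: state=(0.295, -1.823)
t=2.000: state=(-0.150, -2.674)
t=2.200: state=(-0.776, -3.487)
t=2.400: state=(-1.448, -2.909)
t=2.600: state=(-1.858, -1.200)
t=2.800: state=(-1.981, -0.181)
t=3.000: state=(-1.975, 0.180)
t=3.200: state=(-1.925, 0.301)
t=3.400: state=(-1.859, 0.354)
t=3.600: state=(-1.784, 0.388)
t=3.800: state=(-1.703, 0.421)
t=4.000: state=(-1.616, 0.458)
t=4.200: state=(-1.520, 0.504)
t=4.400: state=(-1.413, 0.563)
t=4.600: state=(-1.293, 0.642)
t=4.800: state=(-1.154, 0.754)
t=5.000: state=(-0.988, 0.922)
t=5.120: state=(-0.869, 1.064)

(x, y) = (-0.869, 1.064)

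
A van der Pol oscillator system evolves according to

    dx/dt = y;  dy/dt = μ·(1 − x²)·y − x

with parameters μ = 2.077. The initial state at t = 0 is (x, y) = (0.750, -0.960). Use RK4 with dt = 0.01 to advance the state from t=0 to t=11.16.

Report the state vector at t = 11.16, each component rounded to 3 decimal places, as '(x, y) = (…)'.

(x, y) = (-1.129, 0.746)

t=0.000: state=(0.750, -0.960)
step 1 (dt=0.01): k1=(-0.960, -1.622), k2=(-0.968, -1.639), k3=(-0.968, -1.640), k4=(-0.976, -1.657); state += dt/6·(k1+2k2+2k3+k4)
t=0.010: state=(0.740, -0.976)
t=0.020: state=(0.730, -0.993)
t=0.030: state=(0.720, -1.010)
continuing one RK4 step at a time; state shown every 50 steps (Δt=0.5):
t=0.500: state=(-0.044, -2.526)
t=1.000: state=(-1.650, -2.331)
t=1.500: state=(-1.973, 0.164)
t=2.000: state=(-1.831, 0.345)
t=2.500: state=(-1.641, 0.418)
t=3.000: state=(-1.406, 0.535)
t=3.500: state=(-1.084, 0.790)
t=4.000: state=(-0.535, 1.575)
t=4.500: state=(0.797, 3.871)
t=5.000: state=(1.996, 0.419)
t=5.500: state=(1.948, -0.293)
t=6.000: state=(1.782, -0.367)
t=6.500: state=(1.580, -0.444)
t=7.000: state=(1.327, -0.586)
t=7.500: state=(0.964, -0.922)
t=8.000: state=(0.280, -2.071)
t=8.500: state=(-1.335, -3.540)
t=9.000: state=(-2.020, 0.016)
t=9.500: state=(-1.905, 0.320)
t=10.000: state=(-1.729, 0.385)
t=10.500: state=(-1.516, 0.475)
t=11.000: state=(-1.240, 0.650)
t=11.160: state=(-1.129, 0.746)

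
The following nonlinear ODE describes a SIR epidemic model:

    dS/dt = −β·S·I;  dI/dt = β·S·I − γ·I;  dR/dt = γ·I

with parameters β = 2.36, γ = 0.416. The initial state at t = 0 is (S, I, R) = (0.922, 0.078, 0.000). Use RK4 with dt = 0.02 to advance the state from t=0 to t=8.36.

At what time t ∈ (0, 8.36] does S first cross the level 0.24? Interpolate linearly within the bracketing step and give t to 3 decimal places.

t=0.000: state=(0.922, 0.078, 0.000)
step 1 (dt=0.02): k1=(-0.170, 0.137, 0.032), k2=(-0.172, 0.139, 0.033), k3=(-0.172, 0.139, 0.033), k4=(-0.175, 0.142, 0.034); state += dt/6·(k1+2k2+2k3+k4)
t=0.020: state=(0.919, 0.081, 0.001)
t=0.040: state=(0.915, 0.084, 0.001)
t=0.060: state=(0.911, 0.087, 0.002)
continuing one RK4 step at a time; state shown every 25 steps (Δt=0.5):
t=0.500: state=(0.798, 0.176, 0.025)
t=1.000: state=(0.595, 0.328, 0.077)
t=1.500: state=(0.370, 0.469, 0.161)
t=1.860: state=(0.242, 0.522, 0.236)
next step: t=1.880: state=(0.236, 0.524, 0.240) — S has crossed 0.24
linear interpolation between t=1.860 (0.24183) and t=1.880 (0.23594) → t≈1.866

t = 1.866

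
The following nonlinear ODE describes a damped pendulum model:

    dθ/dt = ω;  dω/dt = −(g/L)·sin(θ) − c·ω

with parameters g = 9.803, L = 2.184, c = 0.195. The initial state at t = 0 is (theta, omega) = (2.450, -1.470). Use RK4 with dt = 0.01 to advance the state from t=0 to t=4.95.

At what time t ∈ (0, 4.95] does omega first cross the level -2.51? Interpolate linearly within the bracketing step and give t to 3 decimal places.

t = 0.318

t=0.000: state=(2.450, -1.470)
step 1 (dt=0.01): k1=(-1.470, -2.576), k2=(-1.483, -2.599), k3=(-1.483, -2.599), k4=(-1.496, -2.622); state += dt/6·(k1+2k2+2k3+k4)
t=0.010: state=(2.435, -1.496)
t=0.020: state=(2.420, -1.522)
t=0.030: state=(2.405, -1.549)
continuing one RK4 step at a time; state shown every 20 steps (Δt=0.2):
t=0.200: state=(2.098, -2.077)
t=0.310: state=(1.848, -2.480)
next step: t=0.320: state=(1.823, -2.519) — omega has crossed -2.51
linear interpolation between t=0.310 (-2.48026) and t=0.320 (-2.51871) → t≈0.318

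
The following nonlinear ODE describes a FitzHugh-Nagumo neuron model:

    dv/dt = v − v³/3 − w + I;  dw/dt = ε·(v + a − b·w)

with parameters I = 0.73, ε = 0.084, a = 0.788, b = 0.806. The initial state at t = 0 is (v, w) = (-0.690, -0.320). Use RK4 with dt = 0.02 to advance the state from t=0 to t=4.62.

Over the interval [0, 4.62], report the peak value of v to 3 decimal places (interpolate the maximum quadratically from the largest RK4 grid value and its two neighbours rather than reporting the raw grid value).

max v = 1.975

t=0.000: state=(-0.690, -0.320)
step 1 (dt=0.02): k1=(0.470, 0.030), k2=(0.472, 0.030), k3=(0.472, 0.030), k4=(0.474, 0.031); state += dt/6·(k1+2k2+2k3+k4)
t=0.020: state=(-0.681, -0.319)
t=0.040: state=(-0.671, -0.319)
t=0.060: state=(-0.661, -0.318)
continuing one RK4 step at a time; state shown every 10 steps (Δt=0.2):
t=0.200: state=(-0.591, -0.313)
t=0.400: state=(-0.480, -0.305)
t=0.600: state=(-0.353, -0.295)
t=0.800: state=(-0.204, -0.282)
t=1.000: state=(-0.026, -0.267)
t=1.200: state=(0.187, -0.249)
t=1.400: state=(0.440, -0.227)
t=1.600: state=(0.732, -0.202)
t=1.800: state=(1.044, -0.171)
t=2.000: state=(1.344, -0.135)
t=2.200: state=(1.593, -0.096)
t=2.400: state=(1.770, -0.053)
t=2.600: state=(1.880, -0.009)
t=2.800: state=(1.939, 0.036)
t=3.000: state=(1.966, 0.082)
t=3.200: state=(1.975, 0.127)
t=3.400: state=(1.973, 0.171)
t=3.600: state=(1.965, 0.215)
t=3.800: state=(1.954, 0.258)
t=4.000: state=(1.941, 0.300)
t=4.200: state=(1.927, 0.341)
t=4.400: state=(1.913, 0.382)
t=4.600: state=(1.898, 0.422)
t=4.620: state=(1.897, 0.426)
largest grid value and its neighbours: v(3.220)=1.97489, v(3.240)=1.97497, v(3.260)=1.97496
parabola through these three points peaks at t≈3.247 with v≈1.97497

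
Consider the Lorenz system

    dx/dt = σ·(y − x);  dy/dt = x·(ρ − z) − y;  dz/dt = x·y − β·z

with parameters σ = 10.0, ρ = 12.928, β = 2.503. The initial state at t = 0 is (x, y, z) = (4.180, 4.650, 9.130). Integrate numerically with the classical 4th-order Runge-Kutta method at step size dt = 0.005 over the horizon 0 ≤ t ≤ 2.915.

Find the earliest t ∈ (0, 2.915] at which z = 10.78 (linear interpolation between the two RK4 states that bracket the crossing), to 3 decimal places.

t = 0.229

t=0.000: state=(4.180, 4.650, 9.130)
step 1 (dt=0.005): k1=(4.700, 11.226, -3.415), k2=(4.863, 11.278, -3.222), k3=(4.860, 11.277, -3.220), k4=(5.021, 11.329, -3.025); state += dt/6·(k1+2k2+2k3+k4)
t=0.005: state=(4.204, 4.706, 9.114)
t=0.010: state=(4.230, 4.763, 9.100)
t=0.015: state=(4.258, 4.821, 9.088)
continuing one RK4 step at a time; state shown every 20 steps (Δt=0.1):
t=0.100: state=(4.913, 5.851, 9.222)
t=0.200: state=(5.933, 6.960, 10.295)
t=0.225: state=(6.183, 7.151, 10.707)
next step: t=0.230: state=(6.231, 7.183, 10.795) — z has crossed 10.78
linear interpolation between t=0.225 (10.70742) and t=0.230 (10.79531) → t≈0.229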